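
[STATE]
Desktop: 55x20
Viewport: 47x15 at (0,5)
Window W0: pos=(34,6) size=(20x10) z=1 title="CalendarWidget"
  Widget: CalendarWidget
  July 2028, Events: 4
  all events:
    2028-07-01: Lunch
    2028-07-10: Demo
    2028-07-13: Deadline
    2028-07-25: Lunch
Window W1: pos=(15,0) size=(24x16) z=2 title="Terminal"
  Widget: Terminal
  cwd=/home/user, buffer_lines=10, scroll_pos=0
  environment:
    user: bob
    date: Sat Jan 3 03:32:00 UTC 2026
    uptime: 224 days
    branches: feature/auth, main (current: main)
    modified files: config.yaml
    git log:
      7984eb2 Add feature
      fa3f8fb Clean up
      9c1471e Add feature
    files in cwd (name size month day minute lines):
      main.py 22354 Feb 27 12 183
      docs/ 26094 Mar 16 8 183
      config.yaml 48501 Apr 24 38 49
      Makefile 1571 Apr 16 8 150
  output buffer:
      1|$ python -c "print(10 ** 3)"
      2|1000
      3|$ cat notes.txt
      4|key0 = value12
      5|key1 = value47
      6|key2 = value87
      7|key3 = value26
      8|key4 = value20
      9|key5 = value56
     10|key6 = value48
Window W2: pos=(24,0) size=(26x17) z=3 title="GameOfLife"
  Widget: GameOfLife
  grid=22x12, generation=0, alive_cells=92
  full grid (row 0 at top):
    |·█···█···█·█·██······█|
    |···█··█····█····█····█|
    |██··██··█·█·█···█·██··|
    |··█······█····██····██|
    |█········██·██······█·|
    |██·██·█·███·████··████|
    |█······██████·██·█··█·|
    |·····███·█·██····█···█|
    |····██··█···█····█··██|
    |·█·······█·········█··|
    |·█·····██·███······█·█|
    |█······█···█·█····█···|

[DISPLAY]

               ┃$ cat no┃···█··█····█····█····█
               ┃key0 = v┃██··██··█·█·█···█·██··
               ┃key1 = v┃··█······█····██····██
               ┃key2 = v┃█········██·██······█·
               ┃key3 = v┃██·██·█·███·████··████
               ┃key4 = v┃█······██████·██·█··█·
               ┃key5 = v┃·····███·█·██····█···█
               ┃key6 = v┃····██··█···█····█··██
               ┃$ █     ┃·█·······█·········█··
               ┃        ┃·█·····██·███······█·█
               ┗━━━━━━━━┃█······█···█·█····█···
                        ┗━━━━━━━━━━━━━━━━━━━━━━
                                               
                                               
                                               


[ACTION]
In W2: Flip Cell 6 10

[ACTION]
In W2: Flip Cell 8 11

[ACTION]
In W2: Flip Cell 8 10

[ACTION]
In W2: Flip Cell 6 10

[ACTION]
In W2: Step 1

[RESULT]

               ┃$ cat no┃███···█··█·█·█·█·█··█·
               ┃key0 = v┃·█████···███····██·█·█
               ┃key1 = v┃█·······█···█·██····██
               ┃key2 = v┃█·██········█·········
               ┃key3 = v┃██·············██·█··█
               ┃key4 = v┃██··█··········█·█····
               ┃key5 = v┃····██···········██··█
               ┃key6 = v┃····██·██···█·····█·██
               ┃$ █     ┃·······█··········██·█
               ┃        ┃██·····██████·····███·
               ┗━━━━━━━━┃·······██·██··········
                        ┗━━━━━━━━━━━━━━━━━━━━━━
                                               
                                               
                                               


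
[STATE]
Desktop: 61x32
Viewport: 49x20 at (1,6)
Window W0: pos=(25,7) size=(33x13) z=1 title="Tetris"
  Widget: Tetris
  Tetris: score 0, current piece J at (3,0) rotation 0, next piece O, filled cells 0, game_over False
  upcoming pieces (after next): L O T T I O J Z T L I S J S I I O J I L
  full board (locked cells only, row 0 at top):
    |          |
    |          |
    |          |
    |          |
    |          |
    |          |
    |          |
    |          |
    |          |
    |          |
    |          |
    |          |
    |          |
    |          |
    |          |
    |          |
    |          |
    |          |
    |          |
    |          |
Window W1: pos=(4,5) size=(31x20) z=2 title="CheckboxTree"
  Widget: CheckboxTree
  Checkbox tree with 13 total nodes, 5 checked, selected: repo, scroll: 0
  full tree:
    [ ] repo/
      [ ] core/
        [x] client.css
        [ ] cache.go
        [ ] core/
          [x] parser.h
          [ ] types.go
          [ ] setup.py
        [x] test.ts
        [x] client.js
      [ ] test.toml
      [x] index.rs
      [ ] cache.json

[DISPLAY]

   ┃ CheckboxTree                ┃               
   ┠─────────────────────────────┨━━━━━━━━━━━━━━━
   ┃>[-] repo/                   ┃               
   ┃   [-] core/                 ┃───────────────
   ┃     [x] client.css          ┃ │Next:        
   ┃     [ ] cache.go            ┃ │▓▓           
   ┃     [-] core/               ┃ │▓▓           
   ┃       [x] parser.h          ┃ │             
   ┃       [ ] types.go          ┃ │             
   ┃       [ ] setup.py          ┃ │             
   ┃     [x] test.ts             ┃ │Score:       
   ┃     [x] client.js           ┃ │0            
   ┃   [ ] test.toml             ┃ │             
   ┃   [x] index.rs              ┃━━━━━━━━━━━━━━━
   ┃   [ ] cache.json            ┃               
   ┃                             ┃               
   ┃                             ┃               
   ┃                             ┃               
   ┗━━━━━━━━━━━━━━━━━━━━━━━━━━━━━┛               
                                                 


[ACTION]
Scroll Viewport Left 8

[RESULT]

    ┃ CheckboxTree                ┃              
    ┠─────────────────────────────┨━━━━━━━━━━━━━━
    ┃>[-] repo/                   ┃              
    ┃   [-] core/                 ┃──────────────
    ┃     [x] client.css          ┃ │Next:       
    ┃     [ ] cache.go            ┃ │▓▓          
    ┃     [-] core/               ┃ │▓▓          
    ┃       [x] parser.h          ┃ │            
    ┃       [ ] types.go          ┃ │            
    ┃       [ ] setup.py          ┃ │            
    ┃     [x] test.ts             ┃ │Score:      
    ┃     [x] client.js           ┃ │0           
    ┃   [ ] test.toml             ┃ │            
    ┃   [x] index.rs              ┃━━━━━━━━━━━━━━
    ┃   [ ] cache.json            ┃              
    ┃                             ┃              
    ┃                             ┃              
    ┃                             ┃              
    ┗━━━━━━━━━━━━━━━━━━━━━━━━━━━━━┛              
                                                 


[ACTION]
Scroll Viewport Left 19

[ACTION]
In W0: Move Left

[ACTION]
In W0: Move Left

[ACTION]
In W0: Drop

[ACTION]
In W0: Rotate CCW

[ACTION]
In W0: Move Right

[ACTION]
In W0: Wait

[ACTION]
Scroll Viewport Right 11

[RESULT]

boxTree                ┃                         
───────────────────────┨━━━━━━━━━━━━━━━━━━━━━━┓  
epo/                   ┃                      ┃  
 core/                 ┃──────────────────────┨  
x] client.css          ┃ │Next:               ┃  
 ] cache.go            ┃ │▓▓                  ┃  
-] core/               ┃ │▓▓                  ┃  
 [x] parser.h          ┃ │                    ┃  
 [ ] types.go          ┃ │                    ┃  
 [ ] setup.py          ┃ │                    ┃  
x] test.ts             ┃ │Score:              ┃  
x] client.js           ┃ │0                   ┃  
 test.toml             ┃ │                    ┃  
 index.rs              ┃━━━━━━━━━━━━━━━━━━━━━━┛  
 cache.json            ┃                         
                       ┃                         
                       ┃                         
                       ┃                         
━━━━━━━━━━━━━━━━━━━━━━━┛                         
                                                 


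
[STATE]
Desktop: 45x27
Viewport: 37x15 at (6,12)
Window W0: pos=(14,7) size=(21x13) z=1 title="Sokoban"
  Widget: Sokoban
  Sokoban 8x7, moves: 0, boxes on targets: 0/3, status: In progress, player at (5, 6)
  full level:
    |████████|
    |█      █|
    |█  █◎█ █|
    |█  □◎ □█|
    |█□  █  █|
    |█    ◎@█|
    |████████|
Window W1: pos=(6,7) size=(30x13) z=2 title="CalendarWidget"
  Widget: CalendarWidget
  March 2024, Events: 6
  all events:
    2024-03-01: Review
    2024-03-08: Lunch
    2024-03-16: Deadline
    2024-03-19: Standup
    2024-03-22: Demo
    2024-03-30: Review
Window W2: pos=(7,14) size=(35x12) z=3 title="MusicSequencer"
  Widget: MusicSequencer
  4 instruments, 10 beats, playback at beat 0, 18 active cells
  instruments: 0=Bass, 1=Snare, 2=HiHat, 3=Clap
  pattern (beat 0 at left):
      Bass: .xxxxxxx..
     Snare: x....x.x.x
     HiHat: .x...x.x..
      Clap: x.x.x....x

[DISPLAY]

┃             1*  2  3       ┃       
┃ 4  5  6  7  8*  9 10       ┃       
┃┏━━━━━━━━━━━━━━━━━━━━━━━━━━━━━━━━━┓ 
┃┃ MusicSequencer                  ┃ 
┃┠─────────────────────────────────┨ 
┃┃      ▼123456789                 ┃ 
┃┃  Bass·███████··                 ┃ 
┗┃ Snare█····█·█·█                 ┃ 
 ┃ HiHat·█···█·█··                 ┃ 
 ┃  Clap█·█·█····█                 ┃ 
 ┃                                 ┃ 
 ┃                                 ┃ 
 ┃                                 ┃ 
 ┗━━━━━━━━━━━━━━━━━━━━━━━━━━━━━━━━━┛ 
                                     


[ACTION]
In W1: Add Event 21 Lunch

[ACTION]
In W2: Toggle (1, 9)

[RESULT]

┃             1*  2  3       ┃       
┃ 4  5  6  7  8*  9 10       ┃       
┃┏━━━━━━━━━━━━━━━━━━━━━━━━━━━━━━━━━┓ 
┃┃ MusicSequencer                  ┃ 
┃┠─────────────────────────────────┨ 
┃┃      ▼123456789                 ┃ 
┃┃  Bass·███████··                 ┃ 
┗┃ Snare█····█·█··                 ┃ 
 ┃ HiHat·█···█·█··                 ┃ 
 ┃  Clap█·█·█····█                 ┃ 
 ┃                                 ┃ 
 ┃                                 ┃ 
 ┃                                 ┃ 
 ┗━━━━━━━━━━━━━━━━━━━━━━━━━━━━━━━━━┛ 
                                     


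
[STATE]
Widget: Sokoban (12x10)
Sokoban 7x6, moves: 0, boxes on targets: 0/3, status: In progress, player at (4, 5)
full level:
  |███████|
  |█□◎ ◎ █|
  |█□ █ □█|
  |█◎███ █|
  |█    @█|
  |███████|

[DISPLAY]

███████     
█□◎ ◎ █     
█□ █ □█     
█◎███ █     
█    @█     
███████     
Moves: 0  0/
            
            
            


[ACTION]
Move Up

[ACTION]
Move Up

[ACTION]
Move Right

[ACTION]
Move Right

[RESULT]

███████     
█□◎ ◎□█     
█□ █ @█     
█◎███ █     
█     █     
███████     
Moves: 2  0/
            
            
            


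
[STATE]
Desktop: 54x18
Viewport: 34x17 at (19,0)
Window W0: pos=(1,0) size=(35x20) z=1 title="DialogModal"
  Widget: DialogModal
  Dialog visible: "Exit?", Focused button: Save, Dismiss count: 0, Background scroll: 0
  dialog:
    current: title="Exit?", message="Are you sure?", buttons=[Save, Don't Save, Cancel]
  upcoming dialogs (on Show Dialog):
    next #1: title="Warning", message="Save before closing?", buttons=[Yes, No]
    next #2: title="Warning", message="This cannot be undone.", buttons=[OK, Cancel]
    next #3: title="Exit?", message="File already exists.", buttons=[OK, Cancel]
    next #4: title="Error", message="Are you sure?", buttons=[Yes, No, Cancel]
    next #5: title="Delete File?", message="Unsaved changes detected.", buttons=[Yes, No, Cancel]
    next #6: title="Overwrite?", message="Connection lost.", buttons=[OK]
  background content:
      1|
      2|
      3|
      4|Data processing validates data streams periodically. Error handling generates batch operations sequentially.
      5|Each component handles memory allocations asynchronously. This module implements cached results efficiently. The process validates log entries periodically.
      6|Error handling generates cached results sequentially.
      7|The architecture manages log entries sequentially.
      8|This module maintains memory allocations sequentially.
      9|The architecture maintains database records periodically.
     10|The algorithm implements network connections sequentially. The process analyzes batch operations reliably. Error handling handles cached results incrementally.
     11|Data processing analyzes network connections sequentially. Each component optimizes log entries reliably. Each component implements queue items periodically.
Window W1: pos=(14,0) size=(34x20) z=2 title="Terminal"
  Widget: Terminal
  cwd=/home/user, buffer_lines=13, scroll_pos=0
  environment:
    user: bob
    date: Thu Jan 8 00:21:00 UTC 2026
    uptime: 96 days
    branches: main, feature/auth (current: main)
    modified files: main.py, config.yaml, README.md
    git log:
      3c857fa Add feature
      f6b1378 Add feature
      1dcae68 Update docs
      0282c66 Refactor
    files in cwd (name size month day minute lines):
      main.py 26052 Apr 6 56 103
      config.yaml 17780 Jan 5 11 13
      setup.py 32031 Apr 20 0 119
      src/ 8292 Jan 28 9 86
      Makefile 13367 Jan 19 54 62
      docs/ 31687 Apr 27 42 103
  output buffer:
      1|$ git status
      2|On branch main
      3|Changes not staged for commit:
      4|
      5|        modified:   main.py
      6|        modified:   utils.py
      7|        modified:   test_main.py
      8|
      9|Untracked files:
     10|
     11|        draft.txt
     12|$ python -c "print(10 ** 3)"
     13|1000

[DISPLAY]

━━━━━━━━━━━━━━━━━━━━━━━━━━━━┓     
minal                       ┃     
────────────────────────────┨     
t status                    ┃     
ranch main                  ┃     
ges not staged for commit:  ┃     
                            ┃     
    modified:   main.py     ┃     
    modified:   utils.py    ┃     
    modified:   test_main.py┃     
                            ┃     
acked files:                ┃     
                            ┃     
    draft.txt               ┃     
thon -c "print(10 ** 3)"    ┃     
                            ┃     
                            ┃     


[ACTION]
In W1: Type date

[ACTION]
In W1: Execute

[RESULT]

━━━━━━━━━━━━━━━━━━━━━━━━━━━━┓     
minal                       ┃     
────────────────────────────┨     
t status                    ┃     
ranch main                  ┃     
ges not staged for commit:  ┃     
                            ┃     
    modified:   main.py     ┃     
    modified:   utils.py    ┃     
    modified:   test_main.py┃     
                            ┃     
acked files:                ┃     
                            ┃     
    draft.txt               ┃     
thon -c "print(10 ** 3)"    ┃     
                            ┃     
te                          ┃     


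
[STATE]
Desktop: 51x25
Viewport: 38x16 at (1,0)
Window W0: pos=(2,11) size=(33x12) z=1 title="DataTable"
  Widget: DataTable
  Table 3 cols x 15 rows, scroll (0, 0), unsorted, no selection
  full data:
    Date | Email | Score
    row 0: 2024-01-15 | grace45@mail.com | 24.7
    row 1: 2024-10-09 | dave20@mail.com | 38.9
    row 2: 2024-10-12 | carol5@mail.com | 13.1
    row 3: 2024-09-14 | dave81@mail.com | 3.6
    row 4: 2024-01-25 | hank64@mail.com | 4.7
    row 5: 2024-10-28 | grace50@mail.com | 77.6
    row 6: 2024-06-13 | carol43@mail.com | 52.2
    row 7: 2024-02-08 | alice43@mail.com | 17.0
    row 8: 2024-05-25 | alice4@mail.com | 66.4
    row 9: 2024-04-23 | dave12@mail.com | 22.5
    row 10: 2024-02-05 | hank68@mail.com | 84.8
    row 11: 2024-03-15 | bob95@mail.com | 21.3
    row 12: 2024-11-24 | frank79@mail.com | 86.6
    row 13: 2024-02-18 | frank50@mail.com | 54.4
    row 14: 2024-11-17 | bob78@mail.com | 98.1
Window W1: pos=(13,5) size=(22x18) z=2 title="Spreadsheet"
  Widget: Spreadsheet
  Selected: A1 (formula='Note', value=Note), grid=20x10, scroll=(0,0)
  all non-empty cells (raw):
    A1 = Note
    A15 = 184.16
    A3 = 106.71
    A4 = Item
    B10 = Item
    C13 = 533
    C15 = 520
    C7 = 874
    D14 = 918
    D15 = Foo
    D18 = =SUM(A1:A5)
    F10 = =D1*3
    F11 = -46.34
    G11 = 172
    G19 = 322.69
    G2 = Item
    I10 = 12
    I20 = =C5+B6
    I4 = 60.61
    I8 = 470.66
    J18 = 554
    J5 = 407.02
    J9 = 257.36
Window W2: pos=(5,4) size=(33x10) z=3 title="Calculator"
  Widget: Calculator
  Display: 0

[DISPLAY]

                                      
                                      
                                      
                                      
    ┏━━━━━━━━━━━━━━━━━━━━━━━━━━━━━━━┓ 
    ┃ Calculator                    ┃ 
    ┠───────────────────────────────┨ 
    ┃                              0┃ 
    ┃┌───┬───┬───┬───┐              ┃ 
    ┃│ 7 │ 8 │ 9 │ ÷ │              ┃ 
    ┃├───┼───┼───┼───┤              ┃ 
 ┏━━┃│ 4 │ 5 │ 6 │ × │              ┃ 
 ┃ D┃└───┴───┴───┴───┘              ┃ 
 ┠──┗━━━━━━━━━━━━━━━━━━━━━━━━━━━━━━━┛ 
 ┃Date      ┃  4 Item           0┃    
 ┃──────────┃  5        0       0┃    


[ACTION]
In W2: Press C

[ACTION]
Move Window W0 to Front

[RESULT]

                                      
                                      
                                      
                                      
    ┏━━━━━━━━━━━━━━━━━━━━━━━━━━━━━━━┓ 
    ┃ Calculator                    ┃ 
    ┠───────────────────────────────┨ 
    ┃                              0┃ 
    ┃┌───┬───┬───┬───┐              ┃ 
    ┃│ 7 │ 8 │ 9 │ ÷ │              ┃ 
    ┃├───┼───┼───┼───┤              ┃ 
 ┏━━━━━━━━━━━━━━━━━━━━━━━━━━━━━━━┓  ┃ 
 ┃ DataTable                     ┃  ┃ 
 ┠───────────────────────────────┨━━┛ 
 ┃Date      │Email           │Sco┃    
 ┃──────────┼────────────────┼───┃    


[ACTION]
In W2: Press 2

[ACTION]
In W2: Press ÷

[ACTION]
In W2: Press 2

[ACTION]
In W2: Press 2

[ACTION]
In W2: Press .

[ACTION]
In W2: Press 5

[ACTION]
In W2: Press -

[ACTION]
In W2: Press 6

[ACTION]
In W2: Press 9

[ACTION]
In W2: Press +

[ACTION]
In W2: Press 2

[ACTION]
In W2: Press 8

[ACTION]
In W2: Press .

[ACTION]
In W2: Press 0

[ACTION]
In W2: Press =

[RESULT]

                                      
                                      
                                      
                                      
    ┏━━━━━━━━━━━━━━━━━━━━━━━━━━━━━━━┓ 
    ┃ Calculator                    ┃ 
    ┠───────────────────────────────┨ 
    ┃                   -40.91111111┃ 
    ┃┌───┬───┬───┬───┐              ┃ 
    ┃│ 7 │ 8 │ 9 │ ÷ │              ┃ 
    ┃├───┼───┼───┼───┤              ┃ 
 ┏━━━━━━━━━━━━━━━━━━━━━━━━━━━━━━━┓  ┃ 
 ┃ DataTable                     ┃  ┃ 
 ┠───────────────────────────────┨━━┛ 
 ┃Date      │Email           │Sco┃    
 ┃──────────┼────────────────┼───┃    


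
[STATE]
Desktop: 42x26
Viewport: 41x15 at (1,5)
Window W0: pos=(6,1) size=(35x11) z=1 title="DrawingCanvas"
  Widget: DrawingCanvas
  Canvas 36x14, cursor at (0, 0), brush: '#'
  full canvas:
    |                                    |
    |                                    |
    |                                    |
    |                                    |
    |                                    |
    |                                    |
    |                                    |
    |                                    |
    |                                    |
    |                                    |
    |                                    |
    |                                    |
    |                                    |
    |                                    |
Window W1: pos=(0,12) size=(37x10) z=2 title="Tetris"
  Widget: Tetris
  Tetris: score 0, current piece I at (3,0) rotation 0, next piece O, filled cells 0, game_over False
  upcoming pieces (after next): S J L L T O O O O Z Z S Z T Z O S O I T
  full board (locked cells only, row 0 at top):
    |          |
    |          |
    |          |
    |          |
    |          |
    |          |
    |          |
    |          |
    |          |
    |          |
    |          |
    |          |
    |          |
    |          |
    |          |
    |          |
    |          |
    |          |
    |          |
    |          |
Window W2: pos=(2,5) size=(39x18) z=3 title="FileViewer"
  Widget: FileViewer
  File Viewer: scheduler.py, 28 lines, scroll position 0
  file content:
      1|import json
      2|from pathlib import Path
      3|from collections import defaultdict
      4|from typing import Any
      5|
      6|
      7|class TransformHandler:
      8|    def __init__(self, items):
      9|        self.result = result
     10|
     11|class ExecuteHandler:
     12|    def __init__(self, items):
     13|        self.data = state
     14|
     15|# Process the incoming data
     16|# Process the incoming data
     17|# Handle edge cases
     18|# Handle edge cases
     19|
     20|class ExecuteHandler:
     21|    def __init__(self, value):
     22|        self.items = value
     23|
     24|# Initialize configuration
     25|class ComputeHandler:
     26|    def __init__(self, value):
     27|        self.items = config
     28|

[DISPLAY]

 ┏━━━━━━━━━━━━━━━━━━━━━━━━━━━━━━━━━━━━━┓ 
 ┃ FileViewer                          ┃ 
 ┠─────────────────────────────────────┨ 
 ┃import json                         ▲┃ 
 ┃from pathlib import Path            █┃ 
 ┃from collections import defaultdict ░┃ 
 ┃from typing import Any              ░┃ 
━┃                                    ░┃ 
 ┃                                    ░┃ 
─┃class TransformHandler:             ░┃ 
 ┃    def __init__(self, items):      ░┃ 
 ┃        self.result = result        ░┃ 
 ┃                                    ░┃ 
 ┃class ExecuteHandler:               ░┃ 
 ┃    def __init__(self, items):      ░┃ 


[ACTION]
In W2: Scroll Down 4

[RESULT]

 ┏━━━━━━━━━━━━━━━━━━━━━━━━━━━━━━━━━━━━━┓ 
 ┃ FileViewer                          ┃ 
 ┠─────────────────────────────────────┨ 
 ┃                                    ▲┃ 
 ┃                                    ░┃ 
 ┃class TransformHandler:             ░┃ 
 ┃    def __init__(self, items):      ░┃ 
━┃        self.result = result        █┃ 
 ┃                                    ░┃ 
─┃class ExecuteHandler:               ░┃ 
 ┃    def __init__(self, items):      ░┃ 
 ┃        self.data = state           ░┃ 
 ┃                                    ░┃ 
 ┃# Process the incoming data         ░┃ 
 ┃# Process the incoming data         ░┃ 


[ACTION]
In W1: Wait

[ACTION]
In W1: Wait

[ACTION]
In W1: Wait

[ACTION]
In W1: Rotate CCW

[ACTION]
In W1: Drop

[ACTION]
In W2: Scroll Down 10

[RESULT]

 ┏━━━━━━━━━━━━━━━━━━━━━━━━━━━━━━━━━━━━━┓ 
 ┃ FileViewer                          ┃ 
 ┠─────────────────────────────────────┨ 
 ┃# Process the incoming data         ▲┃ 
 ┃# Process the incoming data         ░┃ 
 ┃# Handle edge cases                 ░┃ 
 ┃# Handle edge cases                 ░┃ 
━┃                                    ░┃ 
 ┃class ExecuteHandler:               ░┃ 
─┃    def __init__(self, value):      ░┃ 
 ┃        self.items = value          ░┃ 
 ┃                                    ░┃ 
 ┃# Initialize configuration          ░┃ 
 ┃class ComputeHandler:               ░┃ 
 ┃    def __init__(self, value):      ░┃ 


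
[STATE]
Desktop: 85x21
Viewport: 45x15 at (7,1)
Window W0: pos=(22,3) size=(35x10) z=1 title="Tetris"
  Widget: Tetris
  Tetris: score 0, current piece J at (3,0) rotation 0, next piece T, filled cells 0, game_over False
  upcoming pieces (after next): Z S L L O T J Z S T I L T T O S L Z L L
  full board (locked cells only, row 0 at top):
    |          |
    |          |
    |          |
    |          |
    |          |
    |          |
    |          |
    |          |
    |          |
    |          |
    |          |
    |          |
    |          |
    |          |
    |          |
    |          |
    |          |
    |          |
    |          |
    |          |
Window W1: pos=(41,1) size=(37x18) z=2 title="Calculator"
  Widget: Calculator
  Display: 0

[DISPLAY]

                                  ┏━━━━━━━━━━
                                  ┃ Calculato
               ┏━━━━━━━━━━━━━━━━━━┠──────────
               ┃ Tetris           ┃          
               ┠──────────────────┃┌───┬───┬─
               ┃          │Next:  ┃│ 7 │ 8 │ 
               ┃          │ ▒     ┃├───┼───┼─
               ┃          │▒▒▒    ┃│ 4 │ 5 │ 
               ┃          │       ┃├───┼───┼─
               ┃          │       ┃│ 1 │ 2 │ 
               ┃          │       ┃├───┼───┼─
               ┗━━━━━━━━━━━━━━━━━━┃│ 0 │ . │ 
                                  ┃├───┼───┼─
                                  ┃│ C │ MC│ 
                                  ┃└───┴───┴─


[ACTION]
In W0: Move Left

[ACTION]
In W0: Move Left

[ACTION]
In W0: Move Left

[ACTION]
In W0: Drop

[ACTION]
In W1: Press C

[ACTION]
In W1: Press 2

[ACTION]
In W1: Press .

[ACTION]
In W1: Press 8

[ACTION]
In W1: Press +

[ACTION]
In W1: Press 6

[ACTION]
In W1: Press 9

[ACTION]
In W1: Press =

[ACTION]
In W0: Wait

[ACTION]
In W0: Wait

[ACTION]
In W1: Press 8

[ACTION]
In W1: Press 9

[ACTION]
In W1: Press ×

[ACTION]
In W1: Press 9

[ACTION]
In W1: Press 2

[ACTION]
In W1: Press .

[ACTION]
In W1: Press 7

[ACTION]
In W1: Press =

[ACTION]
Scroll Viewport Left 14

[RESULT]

                                         ┏━━━
                                         ┃ Ca
                      ┏━━━━━━━━━━━━━━━━━━┠───
                      ┃ Tetris           ┃   
                      ┠──────────────────┃┌──
                      ┃          │Next:  ┃│ 7
                      ┃          │ ▒     ┃├──
                      ┃          │▒▒▒    ┃│ 4
                      ┃          │       ┃├──
                      ┃          │       ┃│ 1
                      ┃          │       ┃├──
                      ┗━━━━━━━━━━━━━━━━━━┃│ 0
                                         ┃├──
                                         ┃│ C
                                         ┃└──


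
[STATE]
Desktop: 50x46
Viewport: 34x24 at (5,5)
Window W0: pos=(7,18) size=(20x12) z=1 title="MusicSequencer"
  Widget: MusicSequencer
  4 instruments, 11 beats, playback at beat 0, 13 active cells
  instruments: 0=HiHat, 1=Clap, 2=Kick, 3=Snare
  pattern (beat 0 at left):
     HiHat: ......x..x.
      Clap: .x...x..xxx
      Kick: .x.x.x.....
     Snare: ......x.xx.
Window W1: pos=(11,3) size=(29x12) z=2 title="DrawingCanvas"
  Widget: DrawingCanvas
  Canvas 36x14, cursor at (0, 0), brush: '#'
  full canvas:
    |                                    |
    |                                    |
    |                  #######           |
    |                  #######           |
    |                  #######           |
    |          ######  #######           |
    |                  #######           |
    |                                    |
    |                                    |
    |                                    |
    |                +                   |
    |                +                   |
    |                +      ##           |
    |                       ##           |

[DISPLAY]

      ┠───────────────────────────
      ┃+                          
      ┃                           
      ┃                  #######  
      ┃                  #######  
      ┃                  #######  
      ┃          ######  #######  
      ┃                  #######  
      ┃                           
      ┗━━━━━━━━━━━━━━━━━━━━━━━━━━━
                                  
                                  
                                  
  ┏━━━━━━━━━━━━━━━━━━┓            
  ┃ MusicSequencer   ┃            
  ┠──────────────────┨            
  ┃      ▼1234567890 ┃            
  ┃ HiHat······█··█· ┃            
  ┃  Clap·█···█··███ ┃            
  ┃  Kick·█·█·█····· ┃            
  ┃ Snare······█·██· ┃            
  ┃                  ┃            
  ┃                  ┃            
  ┃                  ┃            


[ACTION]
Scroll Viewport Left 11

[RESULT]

           ┠──────────────────────
           ┃+                     
           ┃                      
           ┃                  ####
           ┃                  ####
           ┃                  ####
           ┃          ######  ####
           ┃                  ####
           ┃                      
           ┗━━━━━━━━━━━━━━━━━━━━━━
                                  
                                  
                                  
       ┏━━━━━━━━━━━━━━━━━━┓       
       ┃ MusicSequencer   ┃       
       ┠──────────────────┨       
       ┃      ▼1234567890 ┃       
       ┃ HiHat······█··█· ┃       
       ┃  Clap·█···█··███ ┃       
       ┃  Kick·█·█·█····· ┃       
       ┃ Snare······█·██· ┃       
       ┃                  ┃       
       ┃                  ┃       
       ┃                  ┃       


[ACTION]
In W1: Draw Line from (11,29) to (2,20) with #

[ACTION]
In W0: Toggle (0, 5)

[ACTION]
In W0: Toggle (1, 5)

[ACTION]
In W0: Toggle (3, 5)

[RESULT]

           ┠──────────────────────
           ┃+                     
           ┃                      
           ┃                  ####
           ┃                  ####
           ┃                  ####
           ┃          ######  ####
           ┃                  ####
           ┃                      
           ┗━━━━━━━━━━━━━━━━━━━━━━
                                  
                                  
                                  
       ┏━━━━━━━━━━━━━━━━━━┓       
       ┃ MusicSequencer   ┃       
       ┠──────────────────┨       
       ┃      ▼1234567890 ┃       
       ┃ HiHat·····██··█· ┃       
       ┃  Clap·█······███ ┃       
       ┃  Kick·█·█·█····· ┃       
       ┃ Snare·····██·██· ┃       
       ┃                  ┃       
       ┃                  ┃       
       ┃                  ┃       


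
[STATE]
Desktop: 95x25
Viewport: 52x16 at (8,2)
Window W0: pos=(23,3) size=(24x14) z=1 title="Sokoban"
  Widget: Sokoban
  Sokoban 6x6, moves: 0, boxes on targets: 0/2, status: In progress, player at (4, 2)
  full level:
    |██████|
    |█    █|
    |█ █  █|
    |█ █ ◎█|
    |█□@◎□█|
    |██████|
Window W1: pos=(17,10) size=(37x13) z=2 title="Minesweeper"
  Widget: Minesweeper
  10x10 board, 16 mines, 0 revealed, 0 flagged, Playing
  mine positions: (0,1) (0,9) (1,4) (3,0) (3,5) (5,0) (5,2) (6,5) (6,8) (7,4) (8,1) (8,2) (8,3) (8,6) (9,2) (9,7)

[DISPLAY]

                                                    
               ┏━━━━━━━━━━━━━━━━━━━━━━┓             
               ┃ Sokoban              ┃             
               ┠──────────────────────┨             
               ┃██████                ┃             
               ┃█    █                ┃             
               ┃█ █  █                ┃             
               ┃█ █ ◎█                ┃             
         ┏━━━━━━━━━━━━━━━━━━━━━━━━━━━━━━━━━━━┓      
         ┃ Minesweeper                       ┃      
         ┠───────────────────────────────────┨      
         ┃■■■■■■■■■■                         ┃      
         ┃■■■■■■■■■■                         ┃      
         ┃■■■■■■■■■■                         ┃      
         ┃■■■■■■■■■■                         ┃      
         ┃■■■■■■■■■■                         ┃      


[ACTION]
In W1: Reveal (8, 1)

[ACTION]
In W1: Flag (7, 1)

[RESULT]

                                                    
               ┏━━━━━━━━━━━━━━━━━━━━━━┓             
               ┃ Sokoban              ┃             
               ┠──────────────────────┨             
               ┃██████                ┃             
               ┃█    █                ┃             
               ┃█ █  █                ┃             
               ┃█ █ ◎█                ┃             
         ┏━━━━━━━━━━━━━━━━━━━━━━━━━━━━━━━━━━━┓      
         ┃ Minesweeper                       ┃      
         ┠───────────────────────────────────┨      
         ┃■✹■■■■■■■✹                         ┃      
         ┃■■■■✹■■■■■                         ┃      
         ┃■■■■■■■■■■                         ┃      
         ┃✹■■■■✹■■■■                         ┃      
         ┃■■■■■■■■■■                         ┃      


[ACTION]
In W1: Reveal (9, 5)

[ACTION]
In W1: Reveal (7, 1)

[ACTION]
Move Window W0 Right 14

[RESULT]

                                                    
                             ┏━━━━━━━━━━━━━━━━━━━━━━
                             ┃ Sokoban              
                             ┠──────────────────────
                             ┃██████                
                             ┃█    █                
                             ┃█ █  █                
                             ┃█ █ ◎█                
         ┏━━━━━━━━━━━━━━━━━━━━━━━━━━━━━━━━━━━┓      
         ┃ Minesweeper                       ┃      
         ┠───────────────────────────────────┨      
         ┃■✹■■■■■■■✹                         ┃      
         ┃■■■■✹■■■■■                         ┃      
         ┃■■■■■■■■■■                         ┃      
         ┃✹■■■■✹■■■■                         ┃━━━━━━
         ┃■■■■■■■■■■                         ┃      


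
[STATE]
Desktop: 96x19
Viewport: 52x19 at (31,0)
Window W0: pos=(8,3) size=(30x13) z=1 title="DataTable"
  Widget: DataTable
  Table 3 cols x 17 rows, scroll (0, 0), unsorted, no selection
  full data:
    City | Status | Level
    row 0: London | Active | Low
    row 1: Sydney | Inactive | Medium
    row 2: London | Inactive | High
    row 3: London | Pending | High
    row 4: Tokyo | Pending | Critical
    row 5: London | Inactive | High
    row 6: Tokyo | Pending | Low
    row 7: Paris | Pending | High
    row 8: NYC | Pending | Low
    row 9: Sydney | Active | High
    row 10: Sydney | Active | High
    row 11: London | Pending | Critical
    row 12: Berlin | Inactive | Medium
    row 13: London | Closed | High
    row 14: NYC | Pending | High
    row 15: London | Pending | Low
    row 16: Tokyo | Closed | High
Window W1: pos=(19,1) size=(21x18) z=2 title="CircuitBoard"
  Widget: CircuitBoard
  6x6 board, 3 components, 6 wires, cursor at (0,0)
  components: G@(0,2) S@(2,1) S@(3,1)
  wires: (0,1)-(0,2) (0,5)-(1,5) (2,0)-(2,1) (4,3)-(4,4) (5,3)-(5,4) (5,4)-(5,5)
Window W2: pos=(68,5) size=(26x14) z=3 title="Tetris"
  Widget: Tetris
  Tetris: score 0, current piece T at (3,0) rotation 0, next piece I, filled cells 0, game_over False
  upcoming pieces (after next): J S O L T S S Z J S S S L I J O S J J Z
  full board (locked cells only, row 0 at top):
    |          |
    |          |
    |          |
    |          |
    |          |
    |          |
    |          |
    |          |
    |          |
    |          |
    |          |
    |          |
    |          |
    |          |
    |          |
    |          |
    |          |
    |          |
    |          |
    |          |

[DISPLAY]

                                                    
━━━━━━━━┓                                           
rd      ┃                                           
────────┨                                           
4 5     ┃                                           
 G      ┃                            ┏━━━━━━━━━━━━━━
        ┃                            ┃ Tetris       
        ┃                            ┠──────────────
        ┃                            ┃          │Nex
        ┃                            ┃          │███
        ┃                            ┃          │   
        ┃                            ┃          │   
        ┃                            ┃          │   
     · ─┃                            ┃          │   
        ┃                            ┃          │Sco
     · ─┃                            ┃          │0  
0)      ┃                            ┃          │   
        ┃                            ┃          │   
━━━━━━━━┛                            ┗━━━━━━━━━━━━━━


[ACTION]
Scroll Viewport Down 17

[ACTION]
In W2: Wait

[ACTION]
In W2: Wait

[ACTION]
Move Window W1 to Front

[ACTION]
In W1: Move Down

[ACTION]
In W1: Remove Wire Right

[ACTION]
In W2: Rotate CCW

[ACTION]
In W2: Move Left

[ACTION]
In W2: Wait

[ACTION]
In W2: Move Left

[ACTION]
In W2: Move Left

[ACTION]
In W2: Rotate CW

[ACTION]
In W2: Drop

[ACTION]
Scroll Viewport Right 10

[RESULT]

                                                    
                                                    
                                                    
                                                    
                                                    
                           ┏━━━━━━━━━━━━━━━━━━━━━━━━
                           ┃ Tetris                 
                           ┠────────────────────────
                           ┃          │Next:        
                           ┃          │████         
                           ┃          │             
                           ┃          │             
                           ┃          │             
                           ┃          │             
                           ┃          │Score:       
                           ┃          │0            
                           ┃          │             
                           ┃          │             
                           ┗━━━━━━━━━━━━━━━━━━━━━━━━
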